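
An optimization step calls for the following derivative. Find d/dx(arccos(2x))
d/dx[arccos(u)]=-u'/√(1-u²), u=2x, u'=2

Answer: -2/√(1 - 4x²)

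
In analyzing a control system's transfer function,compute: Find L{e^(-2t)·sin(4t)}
First shifting: L{e^(at)f(t)}=F(s-a)
L{sin(4t)}=4/(s² + 16)
Shift: 4/((s + 2)² + 16)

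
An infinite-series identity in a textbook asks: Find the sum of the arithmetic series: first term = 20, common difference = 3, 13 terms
Last term: a_n = 20 + (13 - 1)·3 = 56
Sum = n(a_1 + a_n)/2 = 13(20 + 56)/2 = 494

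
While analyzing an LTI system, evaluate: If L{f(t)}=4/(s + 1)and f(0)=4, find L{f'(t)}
L{f'(t)}=s·F(s) - f(0)=4s/(s + 1) - 4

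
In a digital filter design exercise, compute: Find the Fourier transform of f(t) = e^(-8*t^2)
The Fourier transform of a Gaussian e^(-a * t^2) is sqrt(pi/a) * e^(-omega^2/(4a)).
With a=8: F(omega)=sqrt(pi/8) * e^(-omega^2/32)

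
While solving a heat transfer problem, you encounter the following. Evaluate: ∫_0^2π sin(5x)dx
Antiderivative: -cos(5x)/5
Evaluate at bounds: [-cos(5·2π)/5] - [-cos(5·0)/5]
= (-(1) + (1))/5 = 0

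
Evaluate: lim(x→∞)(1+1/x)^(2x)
Rewrite as [(1 + 1/x)^x]^2.
lim(1 + 1/x)^x=e^1, so limit=(e^1)^2=e^2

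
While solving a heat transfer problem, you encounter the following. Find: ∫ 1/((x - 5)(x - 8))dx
Partial fractions: 1/((x-5)(x-8)) = A/(x-5) + B/(x-8)
A = -1/3, B = 1/3
∫ [-1/3· 1/(x-5) + 1/3· 1/(x-8)] dx
= (1/3)[ln|x-8| - ln|x-5|] + C

Answer: (1/3)·ln|(x-8)/(x-5)| + C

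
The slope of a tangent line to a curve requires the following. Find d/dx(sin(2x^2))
Chain rule: d/dx[sin(u)] = cos(u)·u' where u = 2x^2
u' = 4x

Answer: 4x·cos(2x^2)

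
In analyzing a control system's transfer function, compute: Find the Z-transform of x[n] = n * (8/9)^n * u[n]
Using the property Z{n * a^n * u[n]}=az/(z-a)^2
With a=8/9: X(z)=(8/9)z/(z - 8/9)^2, |z| > 8/9

Answer: (8/9)z/(z - 8/9)^2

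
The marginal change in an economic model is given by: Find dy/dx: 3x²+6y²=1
Differentiate: 6x+12y·(dy/dx) = 0
dy/dx = -6x/(12y) = -(1/2)·(x/y)

Answer: dy/dx = -(1/2)·(x/y)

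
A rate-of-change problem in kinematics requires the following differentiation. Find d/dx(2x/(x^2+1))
Quotient rule: (f/g)'=(f'g - fg')/g²
f=2x, f'=2
g=x^2+1, g'=2x

Answer: (2·(x^2+1)-4x^2)/(x^2+1)²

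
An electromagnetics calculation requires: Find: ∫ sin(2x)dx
Using substitution u=2x: ∫ sin(u) du/2=-cos(u)/2+C

Answer: (-1/2)cos(2x)+C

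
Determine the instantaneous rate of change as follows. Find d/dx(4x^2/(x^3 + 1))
Quotient rule: (f/g)' = (f'g - fg')/g²
f = 4x^2, f' = 8x
g = x^3 + 1, g' = 3x^2

Answer: (8x·(x^3 + 1) - 12x^4)/(x^3 + 1)²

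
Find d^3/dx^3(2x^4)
Apply power rule 3 times:
d^1: 8x^3
d^2: 24x^2
d^3: 48x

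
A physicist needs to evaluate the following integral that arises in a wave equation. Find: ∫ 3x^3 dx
Using power rule: ∫ 3x^3 dx=3/4 x^4 + C=(3/4)x^4 + C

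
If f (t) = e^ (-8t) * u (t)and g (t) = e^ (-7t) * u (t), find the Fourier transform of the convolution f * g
By the convolution theorem: F{f*g}=F(omega)*G(omega)
F(omega)=1/(8+j*omega), G(omega)=1/(7+j*omega)
F{f*g}=1/((8+j*omega)(7+j*omega))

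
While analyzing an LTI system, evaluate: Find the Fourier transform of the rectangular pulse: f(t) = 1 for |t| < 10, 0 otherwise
F(omega) = integral from -10 to 10 of e^(-j * omega * t) dt
= 2 * sin(10 * omega)/omega = 20 * sinc(10 * omega/pi)

Answer: 2 * sin(10 * omega)/omega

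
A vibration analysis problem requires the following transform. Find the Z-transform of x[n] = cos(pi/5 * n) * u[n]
Z{cos(w0*n)*u[n]} = z(z - cos(w0))/(z^2-2z*cos(w0)+1)
With w0 = pi/5: X(z) = z(z - cos(pi/5))/(z^2-2z*cos(pi/5)+1)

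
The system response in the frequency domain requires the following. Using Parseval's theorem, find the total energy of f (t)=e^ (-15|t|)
Parseval's theorem: E = integral |f(t)|^2 dt = (1/2pi) integral |F(omega)|^2 domega
E = integral_{-inf}^{inf} e^(-30|t|) dt = 2*integral_0^inf e^(-30t) dt = 2/(2*15) = 1/15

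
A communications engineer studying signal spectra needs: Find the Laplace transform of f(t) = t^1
L{t^n}=n!/s^(n + 1)
L{t^1}=1!/s^2=1/s^2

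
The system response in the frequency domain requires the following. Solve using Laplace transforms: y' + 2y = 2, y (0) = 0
Take L of both sides: sY(s)-0+2Y(s) = 2/s
Y(s)(s+2) = 2/s+0
Y(s) = 2/(s(s+2))+0/(s+2)
Partial fractions: 2/(s(s+2)) = 1/s - 1/(s+2)
So Y(s) = 1/s - 1/(s+2)
Inverse transform (L^(-1){1/s} = 1, L^(-1){1/(s+2)} = e^(-2t)):

Answer: y(t) = 1 - e^(-2t)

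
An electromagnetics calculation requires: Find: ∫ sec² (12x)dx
Since d/dx[tan(12x)] = 12sec²(12x), integral = tan(12x)/12 + C

Answer: (1/12)tan(12x) + C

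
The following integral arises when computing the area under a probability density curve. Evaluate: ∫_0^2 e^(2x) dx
Antiderivative: (1/2)e^(2x)
Evaluate: (1/2)(e^4 - 1)

Answer: (e^4 - 1)/2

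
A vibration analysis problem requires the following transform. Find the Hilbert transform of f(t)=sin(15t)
The Hilbert transform shifts each frequency component by -pi/2.
H{sin(wt)}=-cos(wt)
With w=15: H{sin(15t)}=-cos(15t)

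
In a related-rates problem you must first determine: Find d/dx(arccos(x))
d/dx[arccos(u)] = -u'/√(1-u²), u = x, u' = 1

Answer: -1/√(1-x²)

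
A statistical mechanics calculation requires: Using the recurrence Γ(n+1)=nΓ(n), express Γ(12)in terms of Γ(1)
Γ(12) = 11Γ(11) = 11·10Γ(10) = ... = 11!·Γ(1) = 39916800·Γ(1)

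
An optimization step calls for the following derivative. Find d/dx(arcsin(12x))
d/dx[arcsin(u)]=u'/√(1-u²), u=12x, u'=12

Answer: 12/√(1 - 144x²)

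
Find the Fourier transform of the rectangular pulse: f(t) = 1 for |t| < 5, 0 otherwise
F(omega) = integral from -5 to 5 of e^(-j*omega*t) dt
= 2*sin(5*omega)/omega = 10*sinc(5*omega/pi)

Answer: 2*sin(5*omega)/omega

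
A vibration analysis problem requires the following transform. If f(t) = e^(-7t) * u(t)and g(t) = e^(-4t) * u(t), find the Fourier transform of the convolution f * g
By the convolution theorem: F{f * g} = F(omega) * G(omega)
F(omega) = 1/(7 + j * omega), G(omega) = 1/(4 + j * omega)
F{f * g} = 1/((7 + j * omega)(4 + j * omega))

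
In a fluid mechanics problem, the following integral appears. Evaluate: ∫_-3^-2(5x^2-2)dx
Step 1: Find antiderivative F(x) = (5/3)x^3 - 2x
Step 2: F(-2) - F(-3) = -28/3 - (-39) = 89/3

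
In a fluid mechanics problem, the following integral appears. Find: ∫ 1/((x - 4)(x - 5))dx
Partial fractions: 1/((x-4)(x-5)) = A/(x-4) + B/(x-5)
A = -1, B = 1
∫ [-1· 1/(x-4) + 1· 1/(x-5)] dx
= (1)[ln|x-5| - ln|x-4|] + C

Answer: ln|(x-5)/(x-4)| + C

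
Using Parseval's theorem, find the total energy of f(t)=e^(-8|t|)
Parseval's theorem: E = integral |f(t)|^2 dt = (1/2pi) integral |F(omega)|^2 domega
E = integral_{-inf}^{inf} e^(-16|t|) dt = 2*integral_0^inf e^(-16t) dt = 2/(2*8) = 1/8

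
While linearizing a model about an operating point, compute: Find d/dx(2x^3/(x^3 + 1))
Quotient rule: (f/g)'=(f'g - fg')/g²
f=2x^3, f'=6x^2
g=x^3+1, g'=3x^2

Answer: (6x^2·(x^3+1)-6x^5)/(x^3+1)²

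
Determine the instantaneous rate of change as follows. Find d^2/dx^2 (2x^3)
Apply power rule 2 times:
d^1: 6x^2
d^2: 12x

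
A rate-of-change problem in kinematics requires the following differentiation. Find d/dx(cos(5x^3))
Chain rule: d/dx[cos(u)]=-sin(u)·u' where u=5x^3
u'=15x^2

Answer: -15x^2·sin(5x^3)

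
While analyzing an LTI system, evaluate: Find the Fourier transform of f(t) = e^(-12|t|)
Using the standard pair: F{e^(-a|t|)} = 2a/(a^2+omega^2)
With a = 12: F(omega) = 24/(144+omega^2)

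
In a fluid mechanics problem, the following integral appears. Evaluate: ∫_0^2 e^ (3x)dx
Antiderivative: (1/3)e^(3x)
Evaluate: (1/3)(e^6-1)

Answer: (e^6-1)/3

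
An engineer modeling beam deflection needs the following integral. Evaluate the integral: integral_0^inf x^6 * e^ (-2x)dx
This is a Gamma integral. Substitute u=2x (du=2 dx):
integral_0^inf x^6*e^(-2x) dx=(1/2^7) integral_0^inf u^6*e^(-u) du
=Gamma(7)/2^7=6!/2^7=720/128

Answer: 45/8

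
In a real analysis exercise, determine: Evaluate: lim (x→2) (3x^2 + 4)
Polynomial is continuous, so substitute x = 2:
3·2^2+4 = 16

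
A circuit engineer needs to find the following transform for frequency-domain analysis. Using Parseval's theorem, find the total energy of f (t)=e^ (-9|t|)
Parseval's theorem: E = integral |f(t)|^2 dt = (1/2pi) integral |F(omega)|^2 domega
E = integral_{-inf}^{inf} e^(-18|t|) dt = 2 * integral_0^inf e^(-18t) dt = 2/(2 * 9) = 1/9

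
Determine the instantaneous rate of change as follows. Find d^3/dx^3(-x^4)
Apply power rule 3 times:
d^1: -4x^3
d^2: -12x^2
d^3: -24x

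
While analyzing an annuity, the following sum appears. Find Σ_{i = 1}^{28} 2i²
=2·n(n+1)(2n+1)/6=2·28·29·57/6=15428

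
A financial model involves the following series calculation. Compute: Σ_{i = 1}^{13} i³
Using formula: Σ i^3 = [n(n + 1)/2]² = [13·14/2]² = 8281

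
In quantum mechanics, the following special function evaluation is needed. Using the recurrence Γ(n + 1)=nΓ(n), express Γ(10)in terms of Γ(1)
Γ(10)=9Γ(9)=9·8Γ(8)=...=9!·Γ(1)=362880·Γ(1)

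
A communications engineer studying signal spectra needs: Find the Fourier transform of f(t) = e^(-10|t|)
Using the standard pair: F{e^(-a|t|)} = 2a/(a^2 + omega^2)
With a = 10: F(omega) = 20/(100 + omega^2)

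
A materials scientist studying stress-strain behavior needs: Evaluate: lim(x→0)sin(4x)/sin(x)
sin(u) ≈ u for small u:
sin(4x)/sin(x) ≈ 4x/(x)=4/1

Answer: 4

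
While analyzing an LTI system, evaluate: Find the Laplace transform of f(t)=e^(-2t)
L{e^(at)}=1/(s-a)
L{e^(-2t)}=1/(s+2)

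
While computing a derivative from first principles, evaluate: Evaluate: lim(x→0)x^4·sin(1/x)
Squeeze theorem: -|x^4| ≤ x^4·sin(1/x) ≤ |x^4|
Since x^4 → 0 as x → 0, by squeeze theorem the limit is 0

Answer: 0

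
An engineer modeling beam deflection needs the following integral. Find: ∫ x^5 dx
Using power rule: ∫ x^5 dx = 1/6 x^6 + C = (1/6)x^6 + C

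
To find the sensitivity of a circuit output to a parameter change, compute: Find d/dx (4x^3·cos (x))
Product rule: (fg)' = f'g+fg'
f = 4x^3, f' = 12x^2
g = cos(x), g' = -sin(x)

Answer: 12x^2·cos(x)-4x^3·sin(x)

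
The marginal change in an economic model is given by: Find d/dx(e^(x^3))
Chain rule: d/dx[e^u] = e^u · u' where u = x^3
u' = 3x^2

Answer: 3x^2·e^(x^3)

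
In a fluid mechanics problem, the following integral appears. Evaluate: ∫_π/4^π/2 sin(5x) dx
Antiderivative: -cos(5x)/5
Evaluate at bounds: [-cos(5·π/2)/5] - [-cos(5·π/4)/5]
=(-(0)+(-√2/2))/5=-√2/10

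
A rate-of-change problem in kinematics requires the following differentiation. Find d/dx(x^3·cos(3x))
Product rule: (fg)' = f'g+fg'
f = x^3, f' = 3x^2
g = cos(3x), g' = -3·sin(3x)

Answer: 3x^2·cos(3x)-3x^3·sin(3x)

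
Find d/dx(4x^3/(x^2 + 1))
Quotient rule: (f/g)' = (f'g - fg')/g²
f = 4x^3, f' = 12x^2
g = x^2 + 1, g' = 2x

Answer: (12x^2·(x^2 + 1) - 8x^4)/(x^2 + 1)²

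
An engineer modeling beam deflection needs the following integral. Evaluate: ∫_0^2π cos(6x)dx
Antiderivative: sin(6x)/6
Evaluate at bounds: [sin(6·2π)/6] - [sin(6·0)/6]
=((0) - (0))/6=0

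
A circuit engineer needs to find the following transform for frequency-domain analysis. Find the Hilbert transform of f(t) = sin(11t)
The Hilbert transform shifts each frequency component by -pi/2.
H{sin(wt)} = -cos(wt)
With w = 11: H{sin(11t)} = -cos(11t)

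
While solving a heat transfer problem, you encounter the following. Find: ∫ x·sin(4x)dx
By parts: u = x, dv = sin(4x) dx
du = dx, v = -cos(4x)/4
= -x·cos(4x)/4+sin(4x)/4²+C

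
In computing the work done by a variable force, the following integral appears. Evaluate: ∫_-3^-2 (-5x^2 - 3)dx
Step 1: Find antiderivative F(x) = (-5/3)x^3-3x
Step 2: F(-2) - F(-3) = 58/3 - (54) = -104/3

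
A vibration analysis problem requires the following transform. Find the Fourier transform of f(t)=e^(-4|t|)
Using the standard pair: F{e^(-a|t|)} = 2a/(a^2+omega^2)
With a = 4: F(omega) = 8/(16+omega^2)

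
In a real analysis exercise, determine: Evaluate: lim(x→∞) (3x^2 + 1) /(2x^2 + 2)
Divide numerator and denominator by x^2:
lim (3+1/x^2)/(2+2/x^2)=3/2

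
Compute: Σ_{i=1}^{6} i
Using formula: Σ i^1=n(n + 1)/2=6·7/2=21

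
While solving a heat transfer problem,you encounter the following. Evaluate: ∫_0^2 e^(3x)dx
Antiderivative: (1/3)e^(3x)
Evaluate: (1/3)(e^6-1)

Answer: (e^6-1)/3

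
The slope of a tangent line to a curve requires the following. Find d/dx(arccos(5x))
d/dx[arccos(u)]=-u'/√(1-u²), u=5x, u'=5

Answer: -5/√(1-25x²)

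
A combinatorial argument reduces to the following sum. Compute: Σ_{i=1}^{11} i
Using formula: Σ i^1 = n(n+1)/2 = 11·12/2 = 66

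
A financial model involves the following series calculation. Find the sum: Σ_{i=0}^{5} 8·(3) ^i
Geometric series: S=a(1 - r^n)/(1 - r)
a=8, r=3, n=6
S=8(1 - 729)/-2=2912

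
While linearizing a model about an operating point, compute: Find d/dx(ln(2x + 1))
Chain rule: d/dx[ln(u)] = u'/u where u = 2x+1
u' = 2

Answer: (2)/(2x+1)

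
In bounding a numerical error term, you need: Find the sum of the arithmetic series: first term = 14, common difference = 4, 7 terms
Last term: a_n = 14+(7-1)·4 = 38
Sum = n(a_1+a_n)/2 = 7(14+38)/2 = 182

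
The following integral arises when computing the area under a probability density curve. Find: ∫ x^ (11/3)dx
Power rule: ∫ x^(11/3) dx = x^(14/3)/(14/3)+C

Answer: (3/14)·x^(14/3)+C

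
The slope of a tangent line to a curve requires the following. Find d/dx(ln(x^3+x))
Chain rule: d/dx[ln(u)]=u'/u where u=x^3+x
u'=3x^2+1

Answer: (3x^2+1)/(x^3+x)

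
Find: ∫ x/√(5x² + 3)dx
Let u = 5x² + 3, du = 10x dx
∫ (1/10)·u^(-1/2) du = √u/5 + C

Answer: √(5x² + 3)/5 + C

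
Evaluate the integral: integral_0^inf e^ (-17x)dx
integral_0^inf e^(-17x) dx=[-1/17 * e^(-17x)]_0^inf
=0 - (-1/17)=1/17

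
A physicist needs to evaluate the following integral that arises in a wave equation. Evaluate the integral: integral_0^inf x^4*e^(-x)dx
This is a Gamma integral. Substitute u=1x:
integral_0^inf x^4 * e^(-x) dx=(1/1^5) integral_0^inf u^4 * e^(-u) du
=Gamma(5)/1^5=4!/1^5=24/1

Answer: 24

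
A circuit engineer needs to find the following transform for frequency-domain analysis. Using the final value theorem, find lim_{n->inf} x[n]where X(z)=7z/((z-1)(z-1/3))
Final value theorem: lim x[n] = lim_{z->1} (z-1)*X(z)
(z-1)*X(z) = 7z/(z-1/3)
As z->1: 7/(1 - 1/3) = 7/(2/3) = 21/2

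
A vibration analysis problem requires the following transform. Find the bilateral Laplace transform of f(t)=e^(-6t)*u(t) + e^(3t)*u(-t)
For e^(-6t) * u(t): L = 1/(s + 6), Re(s) > -6
For e^(3t) * u(-t): L = -1/(s-3), Re(s) < 3
Combined: F(s) = 1/(s + 6) - 1/(s-3), -6 < Re(s) < 3

Answer: 1/(s + 6) - 1/(s-3), ROC: -6 < Re(s) < 3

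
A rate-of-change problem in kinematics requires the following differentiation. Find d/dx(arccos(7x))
d/dx[arccos(u)] = -u'/√(1-u²), u = 7x, u' = 7

Answer: -7/√(1-49x²)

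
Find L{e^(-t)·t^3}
First shifting: L{e^(at)f(t)} = F(s-a)
L{t^3} = 6/s^4
Shift s → s+1: 6/(s+1)^4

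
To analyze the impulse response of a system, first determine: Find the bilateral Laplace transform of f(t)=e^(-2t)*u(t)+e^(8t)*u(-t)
For e^(-2t)*u(t): L=1/(s+2), Re(s) > -2
For e^(8t)*u(-t): L=-1/(s-8), Re(s) < 8
Combined: F(s)=1/(s+2)-1/(s-8), -2 < Re(s) < 8

Answer: 1/(s+2)-1/(s-8), ROC: -2 < Re(s) < 8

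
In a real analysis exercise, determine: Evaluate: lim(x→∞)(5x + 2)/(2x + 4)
Divide numerator and denominator by x:
lim (5+2/x)/(2+4/x)=5/2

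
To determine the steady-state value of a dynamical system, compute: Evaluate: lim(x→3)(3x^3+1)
Polynomial is continuous, so substitute x = 3:
3·3^3 + 1 = 82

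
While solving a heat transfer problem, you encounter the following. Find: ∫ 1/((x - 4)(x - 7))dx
Partial fractions: 1/((x-4)(x-7)) = A/(x-4) + B/(x-7)
A = -1/3, B = 1/3
∫ [-1/3· 1/(x-4) + 1/3· 1/(x-7)] dx
= (1/3)[ln|x-7| - ln|x-4|] + C

Answer: (1/3)·ln|(x-7)/(x-4)| + C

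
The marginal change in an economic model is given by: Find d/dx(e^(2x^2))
Chain rule: d/dx[e^u]=e^u · u' where u=2x^2
u'=4x

Answer: 4x·e^(2x^2)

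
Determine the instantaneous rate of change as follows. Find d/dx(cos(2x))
Chain rule: d/dx[cos(u)] = -sin(u)·u' where u = 2x
u' = 2

Answer: -2·sin(2x)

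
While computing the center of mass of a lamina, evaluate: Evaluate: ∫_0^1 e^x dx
Antiderivative: e^x
Evaluate: (e^1-1)

Answer: e^1-1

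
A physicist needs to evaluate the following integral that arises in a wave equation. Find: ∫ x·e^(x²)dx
Let u=x², du=2x dx
∫ (1/2)e^u du=e^u/2+C

Answer: e^(x²)/2+C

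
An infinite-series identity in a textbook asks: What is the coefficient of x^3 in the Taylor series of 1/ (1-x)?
1/(1-x) = Σ x^n for |x|<1
All coefficients are 1

Answer: 1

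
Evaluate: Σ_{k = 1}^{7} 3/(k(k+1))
Partial fractions: 3/(k(k+1))=3/k - 3/(k+1)
Telescoping sum: 3(1-1/8)=3·7/8

Answer: 21/8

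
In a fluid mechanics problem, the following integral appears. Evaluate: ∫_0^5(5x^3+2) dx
Step 1: Find antiderivative F(x) = (5/4)x^4+2x
Step 2: F(5) - F(0) = 3165/4 - (0) = 3165/4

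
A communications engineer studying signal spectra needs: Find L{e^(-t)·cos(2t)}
First shifting: L{e^(at)f(t)}=F(s-a)
L{cos(2t)}=s/(s²+4)
Shift: (s+1)/((s+1)²+4)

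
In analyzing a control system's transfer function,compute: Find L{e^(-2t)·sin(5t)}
First shifting: L{e^(at)f(t)}=F(s-a)
L{sin(5t)}=5/(s² + 25)
Shift: 5/((s + 2)² + 25)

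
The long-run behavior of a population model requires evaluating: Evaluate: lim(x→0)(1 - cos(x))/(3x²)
Using 1-cos(u) ≈ u²/2 for small u:
(1-cos(x)) ≈ (x)²/2 = 1x²/2
So limit = 1/(2·3) = 1/6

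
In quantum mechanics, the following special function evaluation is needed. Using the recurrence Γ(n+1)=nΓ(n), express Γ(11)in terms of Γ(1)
Γ(11) = 10Γ(10) = 10·9Γ(9) = ... = 10!·Γ(1) = 3628800·Γ(1)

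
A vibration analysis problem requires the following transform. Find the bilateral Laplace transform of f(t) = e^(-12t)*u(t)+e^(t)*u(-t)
For e^(-12t) * u(t): L=1/(s + 12), Re(s) > -12
For e^(t) * u(-t): L=-1/(s-1), Re(s) < 1
Combined: F(s)=1/(s + 12) - 1/(s-1), -12 < Re(s) < 1

Answer: 1/(s + 12) - 1/(s-1), ROC: -12 < Re(s) < 1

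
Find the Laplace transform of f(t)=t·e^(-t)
L{t·e^(at)} = 1/(s-a)²
L{t·e^(-t)} = 1/(s+1)²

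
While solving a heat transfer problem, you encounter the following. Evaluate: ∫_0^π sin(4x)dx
Antiderivative: -cos(4x)/4
Evaluate at bounds: [-cos(4·π)/4] - [-cos(4·0)/4]
= (-(1)+(1))/4 = 0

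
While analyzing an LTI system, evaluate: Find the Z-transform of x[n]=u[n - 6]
Using the time-shift property: Z{u[n-6]} = z^(-6) * z/(z-1)
= z^(-5)/(z-1)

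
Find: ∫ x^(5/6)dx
Power rule: ∫ x^(5/6) dx = x^(11/6)/(11/6) + C

Answer: (6/11)·x^(11/6) + C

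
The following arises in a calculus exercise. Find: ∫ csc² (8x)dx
Since d/dx[-cot(8x)]=8csc²(8x), integral=-cot(8x)/8+C

Answer: (-1/8)cot(8x)+C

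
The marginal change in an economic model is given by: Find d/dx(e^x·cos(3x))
Product rule: (fg)'=f'g+fg'
f=e^x, f'=e^x
g=cos(3x), g'=-3·sin(3x)

Answer: e^x·cos(3x)-3·e^x·sin(3x)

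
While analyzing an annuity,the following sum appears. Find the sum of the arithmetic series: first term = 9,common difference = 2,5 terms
Last term: a_n = 9+(5-1)·2 = 17
Sum = n(a_1+a_n)/2 = 5(9+17)/2 = 65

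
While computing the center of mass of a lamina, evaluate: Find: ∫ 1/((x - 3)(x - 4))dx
Partial fractions: 1/((x-3)(x-4))=A/(x-3) + B/(x-4)
A=-1, B=1
∫ [-1· 1/(x-3) + 1· 1/(x-4)] dx
=(1)[ln|x-4| - ln|x-3|] + C

Answer: ln|(x-4)/(x-3)| + C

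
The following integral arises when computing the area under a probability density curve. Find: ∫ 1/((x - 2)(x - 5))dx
Partial fractions: 1/((x-2)(x-5))=A/(x-2)+B/(x-5)
A=-1/3, B=1/3
∫ [-1/3· 1/(x-2)+1/3· 1/(x-5)] dx
=(1/3)[ln|x-5| - ln|x-2|]+C

Answer: (1/3)·ln|(x-5)/(x-2)|+C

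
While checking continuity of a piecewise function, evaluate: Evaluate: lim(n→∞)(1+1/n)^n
This is the definition of e^1: lim(1+1/n)^n=e^1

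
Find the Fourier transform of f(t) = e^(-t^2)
The Fourier transform of a Gaussian e^(-t^2) is sqrt(pi) * e^(-omega^2/4).
With a = 1: F(omega) = sqrt(pi) * e^(-omega^2/4)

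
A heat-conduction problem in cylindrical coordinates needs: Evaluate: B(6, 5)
B(x,y)=Γ(x)Γ(y)/Γ(x+y)=(x-1)!(y-1)!/(x+y-1)!
B(6,5)=5!·4!/10!=1/1260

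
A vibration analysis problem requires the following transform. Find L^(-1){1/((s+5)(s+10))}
Partial fractions: 1/((s+5)(s+10)) = A/(s+5)+B/(s+10)
Cover-up: A = 1/(s+10)|_{s = -5} = 1/5; B = 1/(s+5)|_{s = -10} = -1/5
L^(-1) = (1/5)e^(-5t) - (1/5)e^(-10t)

Answer: (1/5)(e^(-5t) - e^(-10t))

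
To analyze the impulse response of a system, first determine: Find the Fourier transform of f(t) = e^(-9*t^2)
The Fourier transform of a Gaussian e^(-a * t^2) is sqrt(pi/a) * e^(-omega^2/(4a)).
With a = 9: F(omega) = sqrt(pi)/3 * e^(-omega^2/36)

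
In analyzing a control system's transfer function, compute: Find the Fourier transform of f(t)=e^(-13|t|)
Using the standard pair: F{e^(-a|t|)} = 2a/(a^2+omega^2)
With a = 13: F(omega) = 26/(169+omega^2)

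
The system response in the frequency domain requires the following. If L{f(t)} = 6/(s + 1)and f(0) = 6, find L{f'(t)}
L{f'(t)} = s·F(s) - f(0) = 6s/(s + 1) - 6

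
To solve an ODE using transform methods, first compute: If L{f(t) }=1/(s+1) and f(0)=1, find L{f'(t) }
L{f'(t)} = s·F(s) - f(0) = s/(s+1)-1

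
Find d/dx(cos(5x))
Chain rule: d/dx[cos(u)] = -sin(u)·u' where u = 5x
u' = 5

Answer: -5·sin(5x)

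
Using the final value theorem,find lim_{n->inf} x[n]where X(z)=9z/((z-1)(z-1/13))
Final value theorem: lim x[n] = lim_{z->1} (z-1) * X(z)
(z-1) * X(z) = 9z/(z-1/13)
As z->1: 9/(1-1/13) = 9/(12/13) = 39/4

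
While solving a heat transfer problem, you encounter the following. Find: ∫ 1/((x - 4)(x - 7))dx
Partial fractions: 1/((x-4)(x-7))=A/(x-4) + B/(x-7)
A=-1/3, B=1/3
∫ [-1/3· 1/(x-4) + 1/3· 1/(x-7)] dx
=(1/3)[ln|x-7| - ln|x-4|] + C

Answer: (1/3)·ln|(x-7)/(x-4)| + C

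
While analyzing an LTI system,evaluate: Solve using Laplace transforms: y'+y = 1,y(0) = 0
Take L of both sides: sY(s)-0+Y(s) = 1/s
Y(s)(s+1) = 1/s+0
Y(s) = 1/(s(s+1))+0/(s+1)
Partial fractions: 1/(s(s+1)) = 1/s - 1/(s+1)
So Y(s) = 1/s - 1/(s+1)
Inverse transform (L^(-1){1/s} = 1, L^(-1){1/(s+1)} = e^(-t)):

Answer: y(t) = 1 - e^(-t)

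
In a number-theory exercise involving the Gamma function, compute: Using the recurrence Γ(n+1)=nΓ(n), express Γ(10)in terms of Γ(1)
Γ(10) = 9Γ(9) = 9·8Γ(8) = ... = 9!·Γ(1) = 362880·Γ(1)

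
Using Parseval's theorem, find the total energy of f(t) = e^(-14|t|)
Parseval's theorem: E = integral |f(t)|^2 dt = (1/2pi) integral |F(omega)|^2 domega
E = integral_{-inf}^{inf} e^(-28|t|) dt = 2*integral_0^inf e^(-28t) dt = 2/(2*14) = 1/14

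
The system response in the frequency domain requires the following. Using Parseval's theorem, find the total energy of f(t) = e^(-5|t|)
Parseval's theorem: E = integral |f(t)|^2 dt = (1/2pi) integral |F(omega)|^2 domega
E = integral_{-inf}^{inf} e^(-10|t|) dt = 2*integral_0^inf e^(-10t) dt = 2/(2*5) = 1/5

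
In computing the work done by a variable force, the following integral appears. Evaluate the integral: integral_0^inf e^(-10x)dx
integral_0^inf e^(-10x) dx=[-1/10 * e^(-10x)]_0^inf
=0 - (-1/10)=1/10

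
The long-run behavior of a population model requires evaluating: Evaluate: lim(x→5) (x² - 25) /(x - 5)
Factor: (x² - 25)=(x-5)(x + 5)
Cancel (x-5): lim(x→5) (x + 5)=10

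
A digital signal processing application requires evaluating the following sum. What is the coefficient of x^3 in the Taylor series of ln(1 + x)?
ln(1 + x) = Σ (-1)^(n + 1) x^n/n
Coefficient of x^3 = (-1)^4/3 = 1/3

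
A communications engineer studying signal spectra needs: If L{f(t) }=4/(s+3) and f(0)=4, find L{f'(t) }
L{f'(t)} = s·F(s) - f(0) = 4s/(s + 3) - 4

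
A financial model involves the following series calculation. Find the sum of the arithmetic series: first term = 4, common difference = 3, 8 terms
Last term: a_n=4+(8-1)·3=25
Sum=n(a_1+a_n)/2=8(4+25)/2=116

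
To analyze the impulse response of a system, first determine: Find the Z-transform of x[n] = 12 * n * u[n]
Z{n * u[n]} = z/(z-1)^2
By linearity: Z{12 * n * u[n]} = 12z/(z-1)^2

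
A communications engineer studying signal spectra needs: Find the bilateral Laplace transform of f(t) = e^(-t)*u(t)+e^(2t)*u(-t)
For e^(-t) * u(t): L=1/(s+1), Re(s) > -1
For e^(2t) * u(-t): L=-1/(s-2), Re(s) < 2
Combined: F(s)=1/(s+1)-1/(s-2), -1 < Re(s) < 2

Answer: 1/(s+1)-1/(s-2), ROC: -1 < Re(s) < 2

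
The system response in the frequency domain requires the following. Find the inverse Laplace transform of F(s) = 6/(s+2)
L^(-1){6/(s-a)}=c·e^(at)
Here a=-2, c=6

Answer: 6e^(-2t)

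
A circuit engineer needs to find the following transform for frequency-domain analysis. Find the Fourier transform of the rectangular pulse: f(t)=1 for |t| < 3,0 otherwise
F(omega)=integral from -3 to 3 of e^(-j*omega*t) dt
=2*sin(3*omega)/omega=6*sinc(3*omega/pi)

Answer: 2*sin(3*omega)/omega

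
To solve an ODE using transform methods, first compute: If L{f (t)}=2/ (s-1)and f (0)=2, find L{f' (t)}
L{f'(t)} = s·F(s) - f(0) = 2s/(s-1) - 2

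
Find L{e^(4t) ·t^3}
First shifting: L{e^(at)f(t)} = F(s-a)
L{t^3} = 6/s^4
Shift s → s-4: 6/(s-4)^4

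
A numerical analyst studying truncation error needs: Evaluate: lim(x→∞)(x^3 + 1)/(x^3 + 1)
Divide numerator and denominator by x^3:
lim (1 + 1/x^3)/(1 + 1/x^3)=1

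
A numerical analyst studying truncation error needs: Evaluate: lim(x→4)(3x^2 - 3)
Polynomial is continuous, so substitute x=4:
3·4^2 - 3=45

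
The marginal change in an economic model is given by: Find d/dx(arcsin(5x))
d/dx[arcsin(u)] = u'/√(1-u²), u = 5x, u' = 5

Answer: 5/√(1 - 25x²)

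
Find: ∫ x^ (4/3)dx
Power rule: ∫ x^(4/3) dx=x^(7/3)/(7/3) + C

Answer: (3/7)·x^(7/3) + C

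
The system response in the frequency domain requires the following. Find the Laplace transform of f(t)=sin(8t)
L{sin(wt)} = w/(s² + w²)
L{sin(8t)} = 8/(s² + 64)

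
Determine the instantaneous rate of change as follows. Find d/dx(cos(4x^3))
Chain rule: d/dx[cos(u)]=-sin(u)·u' where u=4x^3
u'=12x^2

Answer: -12x^2·sin(4x^3)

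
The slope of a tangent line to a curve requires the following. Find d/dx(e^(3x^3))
Chain rule: d/dx[e^u]=e^u · u' where u=3x^3
u'=9x^2

Answer: 9x^2·e^(3x^3)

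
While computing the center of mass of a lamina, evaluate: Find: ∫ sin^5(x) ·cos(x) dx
Let u=sin(x), du=cos(x) dx
∫ u^5 du=u^6/6+C

Answer: sin^6(x)/6+C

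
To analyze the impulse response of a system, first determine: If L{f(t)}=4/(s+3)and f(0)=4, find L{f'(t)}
L{f'(t)}=s·F(s) - f(0)=4s/(s + 3) - 4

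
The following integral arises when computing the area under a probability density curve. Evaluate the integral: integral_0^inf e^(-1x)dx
integral_0^inf e^(-1x) dx=[-1/1*e^(-1x)]_0^inf
=0 - (-1/1)=1/1

Answer: 1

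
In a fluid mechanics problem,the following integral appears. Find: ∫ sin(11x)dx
Using substitution u=11x: ∫ sin(u) du/11=-cos(u)/11+C

Answer: (-1/11)cos(11x)+C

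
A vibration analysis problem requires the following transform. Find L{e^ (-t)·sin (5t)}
First shifting: L{e^(at)f(t)} = F(s-a)
L{sin(5t)} = 5/(s²+25)
Shift: 5/((s+1)²+25)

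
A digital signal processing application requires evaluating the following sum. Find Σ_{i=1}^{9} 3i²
=3·n(n+1)(2n+1)/6=3·9·10·19/6=855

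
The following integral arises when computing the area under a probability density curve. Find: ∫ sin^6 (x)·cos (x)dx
Let u = sin(x), du = cos(x) dx
∫ u^6 du = u^7/7+C

Answer: sin^7(x)/7+C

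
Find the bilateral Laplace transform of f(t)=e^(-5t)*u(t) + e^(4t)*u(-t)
For e^(-5t) * u(t): L=1/(s + 5), Re(s) > -5
For e^(4t) * u(-t): L=-1/(s-4), Re(s) < 4
Combined: F(s)=1/(s + 5) - 1/(s-4), -5 < Re(s) < 4

Answer: 1/(s + 5) - 1/(s-4), ROC: -5 < Re(s) < 4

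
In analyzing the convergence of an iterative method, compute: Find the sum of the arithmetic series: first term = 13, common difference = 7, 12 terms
Last term: a_n = 13+(12-1)·7 = 90
Sum = n(a_1+a_n)/2 = 12(13+90)/2 = 618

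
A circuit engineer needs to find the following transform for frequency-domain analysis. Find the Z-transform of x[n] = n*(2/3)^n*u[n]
Using the property Z{n * a^n * u[n]} = az/(z-a)^2
With a = 2/3: X(z) = (2/3)z/(z - 2/3)^2, |z| > 2/3

Answer: (2/3)z/(z - 2/3)^2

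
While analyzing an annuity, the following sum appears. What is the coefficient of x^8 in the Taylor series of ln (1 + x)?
ln(1+x)=Σ (-1)^(n+1) x^n/n
Coefficient of x^8=(-1)^9/8=-1/8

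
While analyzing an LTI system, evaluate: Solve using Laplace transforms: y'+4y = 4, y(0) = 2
Take L of both sides: sY(s) - 2 + 4Y(s)=4/s
Y(s)(s + 4)=4/s + 2
Y(s)=4/(s(s + 4)) + 2/(s + 4)
Partial fractions: 4/(s(s + 4))=1/s - 1/(s + 4)
So Y(s)=1/s + 1/(s + 4)
Inverse transform (L^(-1){1/s}=1, L^(-1){1/(s + 4)}=e^(-4t)):

Answer: y(t)=1 + e^(-4t)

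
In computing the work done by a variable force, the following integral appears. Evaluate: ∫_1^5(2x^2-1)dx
Step 1: Find antiderivative F(x) = (2/3)x^3 - x
Step 2: F(5) - F(1) = 235/3 - (-1/3) = 236/3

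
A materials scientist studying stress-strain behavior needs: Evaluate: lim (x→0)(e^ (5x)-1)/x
L'Hôpital (0/0): lim 5e^(5x)/1 = 5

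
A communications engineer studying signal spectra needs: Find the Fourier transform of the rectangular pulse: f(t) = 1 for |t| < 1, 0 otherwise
F(omega)=integral from -1 to 1 of e^(-j * omega * t) dt
=2 * sin(1 * omega)/omega=2 * sinc(1 * omega/pi)

Answer: 2 * sin(1 * omega)/omega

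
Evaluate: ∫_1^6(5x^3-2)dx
Step 1: Find antiderivative F(x)=(5/4)x^4-2x
Step 2: F(6) - F(1)=1608 - (-3/4)=6435/4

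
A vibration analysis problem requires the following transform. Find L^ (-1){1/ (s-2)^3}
L^(-1){1/(s-a)^n} = t^(n-1)·e^(at)/(n-1)!
Here a = 2, n = 3: t^2·e^(2t)/2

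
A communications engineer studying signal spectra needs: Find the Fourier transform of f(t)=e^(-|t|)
Using the standard pair: F{e^(-a|t|)} = 2a/(a^2 + omega^2)
With a = 1: F(omega) = 2/(1 + omega^2)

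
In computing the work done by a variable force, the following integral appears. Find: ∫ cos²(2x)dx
Using identity cos²(u) = (1 + cos(2u))/2:
∫ (1 + cos(4x))/2 dx = x/2 + sin(4x)/8 + C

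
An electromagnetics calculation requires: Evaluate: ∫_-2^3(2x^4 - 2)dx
Step 1: Find antiderivative F(x)=(2/5)x^5-2x
Step 2: F(3) - F(-2)=456/5 - (-44/5)=100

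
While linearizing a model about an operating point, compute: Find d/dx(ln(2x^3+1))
Chain rule: d/dx[ln(u)]=u'/u where u=2x^3+1
u'=6x^2

Answer: (6x^2)/(2x^3+1)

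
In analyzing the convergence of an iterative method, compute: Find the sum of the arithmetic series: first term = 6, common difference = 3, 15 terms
Last term: a_n = 6 + (15 - 1)·3 = 48
Sum = n(a_1 + a_n)/2 = 15(6 + 48)/2 = 405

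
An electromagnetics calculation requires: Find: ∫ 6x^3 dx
Using power rule: ∫ 6x^3 dx=6/4 x^4+C=(3/2)x^4+C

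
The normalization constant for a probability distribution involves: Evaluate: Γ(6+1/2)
Γ(n + 1/2)=(2n)!√π/(4^n·n!)
=479001600√π/(4096·720)=(10395/64)·√π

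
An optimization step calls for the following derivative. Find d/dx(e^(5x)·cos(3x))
Product rule: (fg)' = f'g+fg'
f = e^(5x), f' = 5·e^(5x)
g = cos(3x), g' = -3·sin(3x)

Answer: 5·e^(5x)·cos(3x)-3·e^(5x)·sin(3x)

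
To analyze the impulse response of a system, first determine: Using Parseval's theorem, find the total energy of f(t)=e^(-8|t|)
Parseval's theorem: E = integral |f(t)|^2 dt = (1/2pi) integral |F(omega)|^2 domega
E = integral_{-inf}^{inf} e^(-16|t|) dt = 2 * integral_0^inf e^(-16t) dt = 2/(2 * 8) = 1/8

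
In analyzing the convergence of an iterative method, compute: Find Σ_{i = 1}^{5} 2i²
=2·n(n + 1)(2n + 1)/6=2·5·6·11/6=110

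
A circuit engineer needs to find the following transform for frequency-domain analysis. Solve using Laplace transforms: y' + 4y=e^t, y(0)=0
Take L: sY - 0+4Y=1/(s-1)
Y(s+4)=1/(s-1)+0
Y=1/((s-1)(s+4))+0/(s+4)
Partial fractions: 1/((s-1)(s+4))=(1/5)/(s-1) - (1/5)/(s+4)
So Y=(1/5)/(s-1) - (1/5)/(s+4)
Inverse Laplace transform (L^(-1){1/(s-1)}=e^t, L^(-1){1/(s+4)}=e^(-4t)):

Answer: y(t)=(1/5)·e^t - (1/5)·e^(-4t)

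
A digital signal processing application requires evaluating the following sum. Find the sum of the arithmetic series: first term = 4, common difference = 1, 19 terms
Last term: a_n = 4 + (19 - 1)·1 = 22
Sum = n(a_1 + a_n)/2 = 19(4 + 22)/2 = 247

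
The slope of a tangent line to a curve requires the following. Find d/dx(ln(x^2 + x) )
Chain rule: d/dx[ln(u)] = u'/u where u = x^2 + x
u' = 2x + 1

Answer: (2x + 1)/(x^2 + x)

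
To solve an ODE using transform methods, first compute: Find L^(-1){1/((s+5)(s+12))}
Partial fractions: 1/((s + 5)(s + 12)) = A/(s + 5) + B/(s + 12)
Cover-up: A = 1/(s + 12)|_{s = -5} = 1/7; B = 1/(s + 5)|_{s = -12} = -1/7
L^(-1) = (1/7)e^(-5t) - (1/7)e^(-12t)

Answer: (1/7)(e^(-5t) - e^(-12t))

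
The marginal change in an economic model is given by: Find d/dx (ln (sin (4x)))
Chain rule: d/dx[ln(u)]=u'/u where u=sin(4x)
u'=4cos(4x)

Answer: (4cos(4x))/(sin(4x))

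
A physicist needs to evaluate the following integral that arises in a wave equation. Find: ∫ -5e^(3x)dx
Since d/dx[e^(3x)]=3e^(3x), we get -5/3 e^(3x) + C

Answer: (-5/3)e^(3x) + C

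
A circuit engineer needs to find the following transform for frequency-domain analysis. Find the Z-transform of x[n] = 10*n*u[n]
Z{n*u[n]} = z/(z-1)^2
By linearity: Z{10*n*u[n]} = 10z/(z-1)^2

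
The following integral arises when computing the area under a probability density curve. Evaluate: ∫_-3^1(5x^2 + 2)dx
Step 1: Find antiderivative F(x)=(5/3)x^3 + 2x
Step 2: F(1) - F(-3)=11/3 - (-51)=164/3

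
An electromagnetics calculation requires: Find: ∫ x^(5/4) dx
Power rule: ∫ x^(5/4) dx = x^(9/4)/(9/4) + C

Answer: (4/9)·x^(9/4) + C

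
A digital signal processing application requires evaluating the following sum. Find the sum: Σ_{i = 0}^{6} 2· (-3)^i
Geometric series: S=a(1 - r^n)/(1 - r)
a=2, r=-3, n=7
S=2(1+2187)/4=1094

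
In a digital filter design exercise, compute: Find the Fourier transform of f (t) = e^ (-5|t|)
Using the standard pair: F{e^(-a|t|)}=2a/(a^2+omega^2)
With a=5: F(omega)=10/(25+omega^2)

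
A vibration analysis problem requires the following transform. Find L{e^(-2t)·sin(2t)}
First shifting: L{e^(at)f(t)} = F(s-a)
L{sin(2t)} = 2/(s²+4)
Shift: 2/((s+2)²+4)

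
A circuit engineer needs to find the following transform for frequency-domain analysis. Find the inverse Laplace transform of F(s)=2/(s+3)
L^(-1){2/(s-a)}=c·e^(at)
Here a=-3, c=2

Answer: 2e^(-3t)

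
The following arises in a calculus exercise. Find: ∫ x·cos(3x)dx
By parts: u=x, dv=cos(3x) dx
du=dx, v=sin(3x)/3
=x·sin(3x)/3+cos(3x)/3²+C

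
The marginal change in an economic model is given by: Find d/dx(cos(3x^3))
Chain rule: d/dx[cos(u)] = -sin(u)·u' where u = 3x^3
u' = 9x^2

Answer: -9x^2·sin(3x^3)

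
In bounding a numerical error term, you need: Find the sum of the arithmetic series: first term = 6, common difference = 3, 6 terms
Last term: a_n = 6+(6-1)·3 = 21
Sum = n(a_1+a_n)/2 = 6(6+21)/2 = 81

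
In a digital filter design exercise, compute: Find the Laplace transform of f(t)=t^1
L{t^n} = n!/s^(n+1)
L{t^1} = 1!/s^2 = 1/s^2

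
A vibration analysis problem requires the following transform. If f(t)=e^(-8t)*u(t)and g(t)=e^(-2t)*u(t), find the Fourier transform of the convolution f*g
By the convolution theorem: F{f*g}=F(omega)*G(omega)
F(omega)=1/(8+j*omega), G(omega)=1/(2+j*omega)
F{f*g}=1/((8+j*omega)(2+j*omega))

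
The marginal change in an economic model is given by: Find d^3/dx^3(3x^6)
Apply power rule 3 times:
d^1: 18x^5
d^2: 90x^4
d^3: 360x^3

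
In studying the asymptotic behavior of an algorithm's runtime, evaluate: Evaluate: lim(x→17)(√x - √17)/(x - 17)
Multiply by conjugate (√x + √17)/(√x + √17):
=(x - 17)/((x - 17)(√x + √17))=1/(√x + √17)
As x → 17: 1/(2√17)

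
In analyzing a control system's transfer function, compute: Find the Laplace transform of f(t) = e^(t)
L{e^(at)}=1/(s-a)
L{e^(t)}=1/(s-1)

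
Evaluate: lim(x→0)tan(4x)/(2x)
tan(u) ≈ u for small u:
tan(4x)/(2x) ≈ 4x/(2x) = 4/2

Answer: 2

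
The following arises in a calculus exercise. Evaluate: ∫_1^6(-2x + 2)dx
Step 1: Find antiderivative F(x) = -x^2+2x
Step 2: F(6) - F(1) = -24 - (1) = -25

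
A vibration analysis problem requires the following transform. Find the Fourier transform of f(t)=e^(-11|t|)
Using the standard pair: F{e^(-a|t|)} = 2a/(a^2+omega^2)
With a = 11: F(omega) = 22/(121+omega^2)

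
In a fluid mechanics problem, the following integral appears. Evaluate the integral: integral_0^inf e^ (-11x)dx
integral_0^inf e^(-11x) dx = [-1/11 * e^(-11x)]_0^inf
= 0 - (-1/11) = 1/11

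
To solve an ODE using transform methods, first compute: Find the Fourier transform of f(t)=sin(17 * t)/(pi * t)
sin(W*t)/(pi*t) = (W/pi)*sinc(W*t/pi) is the impulse response of the ideal low-pass filter with cutoff W (here W = 17).
Its Fourier transform is a rectangular function:
F(omega) = 1 for |omega| < 17, 0 otherwise

Answer: rect(omega/34) [i.e., 1 for |omega| < 17, 0 otherwise]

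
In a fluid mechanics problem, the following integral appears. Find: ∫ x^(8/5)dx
Power rule: ∫ x^(8/5) dx = x^(13/5)/(13/5) + C

Answer: (5/13)·x^(13/5) + C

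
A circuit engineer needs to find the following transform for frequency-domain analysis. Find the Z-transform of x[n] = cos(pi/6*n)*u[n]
Z{cos(w0 * n) * u[n]} = z(z - cos(w0))/(z^2-2z * cos(w0)+1)
With w0 = pi/6: X(z) = z(z - cos(pi/6))/(z^2-2z * cos(pi/6)+1)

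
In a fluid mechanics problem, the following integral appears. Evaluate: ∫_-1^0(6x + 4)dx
Step 1: Find antiderivative F(x) = 3x^2+4x
Step 2: F(0) - F(-1) = 0 - (-1) = 1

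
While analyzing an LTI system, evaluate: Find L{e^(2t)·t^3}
First shifting: L{e^(at)f(t)} = F(s-a)
L{t^3} = 6/s^4
Shift s → s-2: 6/(s-2)^4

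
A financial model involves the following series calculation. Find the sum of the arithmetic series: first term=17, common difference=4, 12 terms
Last term: a_n=17+(12-1)·4=61
Sum=n(a_1+a_n)/2=12(17+61)/2=468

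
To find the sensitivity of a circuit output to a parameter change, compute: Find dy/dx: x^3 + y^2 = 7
Differentiate: 3x^2 + 2y·(dy/dx) = 0
dy/dx = -3x^2/(2y)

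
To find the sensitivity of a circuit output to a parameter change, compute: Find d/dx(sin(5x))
Chain rule: d/dx[sin(u)] = cos(u)·u' where u = 5x
u' = 5

Answer: 5·cos(5x)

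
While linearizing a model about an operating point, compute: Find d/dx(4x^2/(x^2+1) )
Quotient rule: (f/g)' = (f'g - fg')/g²
f = 4x^2, f' = 8x
g = x^2+1, g' = 2x

Answer: (8x·(x^2+1)-8x^3)/(x^2+1)²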